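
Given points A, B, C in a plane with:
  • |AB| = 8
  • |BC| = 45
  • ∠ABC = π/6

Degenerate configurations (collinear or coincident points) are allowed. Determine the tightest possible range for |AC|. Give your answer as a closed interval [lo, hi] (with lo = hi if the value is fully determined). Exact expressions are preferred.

|AC| = √(2089 - 360·√(3))  (≈ 38.2813)

|AB| ∈ {8}
|BC| ∈ {45}
|AC| ∈ {√(2089 - 360·√(3))}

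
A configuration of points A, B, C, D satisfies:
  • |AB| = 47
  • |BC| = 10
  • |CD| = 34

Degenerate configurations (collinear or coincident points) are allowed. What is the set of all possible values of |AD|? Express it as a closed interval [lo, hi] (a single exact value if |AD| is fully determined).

|AB| ∈ {47}
|BC| ∈ {10}
|CD| ∈ {34}
|AC| ∈ [37, 57]
|BD| ∈ [24, 44]
|AD| ∈ [3, 91]

|AD| ∈ [3, 91]  (≈ [3.0000, 91.0000])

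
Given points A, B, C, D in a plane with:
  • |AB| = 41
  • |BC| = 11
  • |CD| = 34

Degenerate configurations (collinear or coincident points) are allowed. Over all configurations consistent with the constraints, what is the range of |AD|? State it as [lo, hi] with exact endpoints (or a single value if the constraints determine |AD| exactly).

|AD| ∈ [0, 86]  (≈ [0.0000, 86.0000])

|AB| ∈ {41}
|BC| ∈ {11}
|CD| ∈ {34}
|AC| ∈ [30, 52]
|BD| ∈ [23, 45]
|AD| ∈ [0, 86]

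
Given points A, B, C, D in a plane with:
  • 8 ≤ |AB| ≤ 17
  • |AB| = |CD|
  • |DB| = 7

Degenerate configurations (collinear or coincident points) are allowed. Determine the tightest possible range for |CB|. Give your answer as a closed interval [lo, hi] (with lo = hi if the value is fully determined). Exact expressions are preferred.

|CB| ∈ [1, 24]  (≈ [1.0000, 24.0000])

|AB| ∈ [8, 17]
|BD| ∈ {7}
|CD| ∈ [8, 17]
|AD| ∈ [1, 24]
|BC| ∈ [1, 24]
|AC| ∈ [0, 41]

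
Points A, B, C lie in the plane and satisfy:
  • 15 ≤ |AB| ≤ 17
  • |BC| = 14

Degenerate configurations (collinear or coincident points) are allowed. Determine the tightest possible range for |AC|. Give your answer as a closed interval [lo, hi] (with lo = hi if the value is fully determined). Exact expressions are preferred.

|AB| ∈ [15, 17]
|BC| ∈ {14}
|AC| ∈ [1, 31]

|AC| ∈ [1, 31]  (≈ [1.0000, 31.0000])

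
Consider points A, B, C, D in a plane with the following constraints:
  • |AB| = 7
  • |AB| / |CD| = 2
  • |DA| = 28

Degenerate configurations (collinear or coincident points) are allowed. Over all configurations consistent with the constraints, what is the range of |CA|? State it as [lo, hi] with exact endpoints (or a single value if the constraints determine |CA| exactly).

|AB| ∈ {7}
|AD| ∈ {28}
|CD| ∈ {7/2}
|BD| ∈ [21, 35]
|AC| ∈ [49/2, 63/2]
|BC| ∈ [35/2, 77/2]

|CA| ∈ [49/2, 63/2]  (≈ [24.5000, 31.5000])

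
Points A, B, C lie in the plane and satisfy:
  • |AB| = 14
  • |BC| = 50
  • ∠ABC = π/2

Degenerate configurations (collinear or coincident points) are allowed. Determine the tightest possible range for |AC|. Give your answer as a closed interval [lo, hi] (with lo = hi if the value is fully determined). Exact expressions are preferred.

|AC| = 2·√(674)  (≈ 51.9230)

|AB| ∈ {14}
|BC| ∈ {50}
|AC| ∈ {2·√(674)}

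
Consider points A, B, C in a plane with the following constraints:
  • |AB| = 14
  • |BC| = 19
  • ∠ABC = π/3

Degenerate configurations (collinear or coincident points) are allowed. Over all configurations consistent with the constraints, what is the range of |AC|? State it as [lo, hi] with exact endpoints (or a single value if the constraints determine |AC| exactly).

|AC| = √(291)  (≈ 17.0587)

|AB| ∈ {14}
|BC| ∈ {19}
|AC| ∈ {√(291)}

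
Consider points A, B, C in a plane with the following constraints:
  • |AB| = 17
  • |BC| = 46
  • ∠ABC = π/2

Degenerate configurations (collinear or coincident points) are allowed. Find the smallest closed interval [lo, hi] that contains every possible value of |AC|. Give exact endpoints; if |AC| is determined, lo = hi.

|AC| = √(2405)  (≈ 49.0408)

|AB| ∈ {17}
|BC| ∈ {46}
|AC| ∈ {√(2405)}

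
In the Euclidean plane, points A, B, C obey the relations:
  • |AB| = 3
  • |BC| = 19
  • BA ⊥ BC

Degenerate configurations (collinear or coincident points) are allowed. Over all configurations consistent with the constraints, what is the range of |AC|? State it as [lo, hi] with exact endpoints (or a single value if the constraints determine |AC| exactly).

|AB| ∈ {3}
|BC| ∈ {19}
|AC| ∈ {√(370)}

|AC| = √(370)  (≈ 19.2354)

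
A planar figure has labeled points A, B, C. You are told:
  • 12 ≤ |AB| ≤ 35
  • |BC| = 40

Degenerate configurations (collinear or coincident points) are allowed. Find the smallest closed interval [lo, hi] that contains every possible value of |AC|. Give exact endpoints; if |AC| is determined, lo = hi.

|AB| ∈ [12, 35]
|BC| ∈ {40}
|AC| ∈ [5, 75]

|AC| ∈ [5, 75]  (≈ [5.0000, 75.0000])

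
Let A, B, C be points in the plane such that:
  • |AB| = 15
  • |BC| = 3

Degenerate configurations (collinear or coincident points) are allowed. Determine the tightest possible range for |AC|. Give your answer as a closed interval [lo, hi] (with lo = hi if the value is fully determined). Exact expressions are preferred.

|AC| ∈ [12, 18]  (≈ [12.0000, 18.0000])

|AB| ∈ {15}
|BC| ∈ {3}
|AC| ∈ [12, 18]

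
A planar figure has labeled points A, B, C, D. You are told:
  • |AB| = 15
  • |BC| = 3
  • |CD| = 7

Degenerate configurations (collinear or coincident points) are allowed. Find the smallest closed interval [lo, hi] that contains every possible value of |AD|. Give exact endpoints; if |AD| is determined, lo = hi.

|AB| ∈ {15}
|BC| ∈ {3}
|CD| ∈ {7}
|AC| ∈ [12, 18]
|BD| ∈ [4, 10]
|AD| ∈ [5, 25]

|AD| ∈ [5, 25]  (≈ [5.0000, 25.0000])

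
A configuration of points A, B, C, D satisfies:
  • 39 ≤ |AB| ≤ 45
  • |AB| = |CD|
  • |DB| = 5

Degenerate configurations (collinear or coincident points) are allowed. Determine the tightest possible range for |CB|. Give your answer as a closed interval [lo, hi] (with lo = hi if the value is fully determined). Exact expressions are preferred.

|AB| ∈ [39, 45]
|BD| ∈ {5}
|CD| ∈ [39, 45]
|AD| ∈ [34, 50]
|BC| ∈ [34, 50]
|AC| ∈ [0, 95]

|CB| ∈ [34, 50]  (≈ [34.0000, 50.0000])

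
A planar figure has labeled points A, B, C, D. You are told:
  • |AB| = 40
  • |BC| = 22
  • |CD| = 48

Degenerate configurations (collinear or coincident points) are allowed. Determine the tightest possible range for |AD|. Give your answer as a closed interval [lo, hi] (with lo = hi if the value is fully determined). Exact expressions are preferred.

|AD| ∈ [0, 110]  (≈ [0.0000, 110.0000])

|AB| ∈ {40}
|BC| ∈ {22}
|CD| ∈ {48}
|AC| ∈ [18, 62]
|BD| ∈ [26, 70]
|AD| ∈ [0, 110]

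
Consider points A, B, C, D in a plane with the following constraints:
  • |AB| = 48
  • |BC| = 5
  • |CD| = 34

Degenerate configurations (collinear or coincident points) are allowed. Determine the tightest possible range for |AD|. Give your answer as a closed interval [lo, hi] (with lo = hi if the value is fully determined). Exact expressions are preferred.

|AB| ∈ {48}
|BC| ∈ {5}
|CD| ∈ {34}
|AC| ∈ [43, 53]
|BD| ∈ [29, 39]
|AD| ∈ [9, 87]

|AD| ∈ [9, 87]  (≈ [9.0000, 87.0000])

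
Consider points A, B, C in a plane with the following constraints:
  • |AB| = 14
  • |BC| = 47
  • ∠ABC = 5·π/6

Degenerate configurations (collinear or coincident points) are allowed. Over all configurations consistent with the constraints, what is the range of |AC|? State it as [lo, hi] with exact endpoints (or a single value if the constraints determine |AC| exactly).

|AB| ∈ {14}
|BC| ∈ {47}
|AC| ∈ {√(658·√(3) + 2405)}

|AC| = √(658·√(3) + 2405)  (≈ 59.5373)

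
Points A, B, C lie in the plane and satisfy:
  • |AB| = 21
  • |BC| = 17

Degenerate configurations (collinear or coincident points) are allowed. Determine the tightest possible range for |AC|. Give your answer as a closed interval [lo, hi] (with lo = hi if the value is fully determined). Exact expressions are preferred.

|AC| ∈ [4, 38]  (≈ [4.0000, 38.0000])

|AB| ∈ {21}
|BC| ∈ {17}
|AC| ∈ [4, 38]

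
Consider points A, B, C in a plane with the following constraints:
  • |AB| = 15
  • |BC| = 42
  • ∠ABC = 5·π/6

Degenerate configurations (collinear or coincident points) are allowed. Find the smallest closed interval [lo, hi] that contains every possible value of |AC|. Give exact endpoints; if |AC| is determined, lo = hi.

|AB| ∈ {15}
|BC| ∈ {42}
|AC| ∈ {3·√(70·√(3) + 221)}

|AC| = 3·√(70·√(3) + 221)  (≈ 55.4995)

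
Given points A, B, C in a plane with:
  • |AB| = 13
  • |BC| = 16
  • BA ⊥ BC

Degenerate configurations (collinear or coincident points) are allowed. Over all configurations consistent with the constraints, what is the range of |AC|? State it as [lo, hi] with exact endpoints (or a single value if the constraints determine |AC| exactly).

|AB| ∈ {13}
|BC| ∈ {16}
|AC| ∈ {5·√(17)}

|AC| = 5·√(17)  (≈ 20.6155)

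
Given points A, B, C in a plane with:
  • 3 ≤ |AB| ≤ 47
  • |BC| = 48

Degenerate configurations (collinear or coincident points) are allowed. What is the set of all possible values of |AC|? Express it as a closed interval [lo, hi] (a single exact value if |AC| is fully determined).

|AC| ∈ [1, 95]  (≈ [1.0000, 95.0000])

|AB| ∈ [3, 47]
|BC| ∈ {48}
|AC| ∈ [1, 95]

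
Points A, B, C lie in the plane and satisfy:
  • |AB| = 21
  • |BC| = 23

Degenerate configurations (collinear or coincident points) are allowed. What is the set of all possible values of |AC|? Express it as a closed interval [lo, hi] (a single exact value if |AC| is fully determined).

|AB| ∈ {21}
|BC| ∈ {23}
|AC| ∈ [2, 44]

|AC| ∈ [2, 44]  (≈ [2.0000, 44.0000])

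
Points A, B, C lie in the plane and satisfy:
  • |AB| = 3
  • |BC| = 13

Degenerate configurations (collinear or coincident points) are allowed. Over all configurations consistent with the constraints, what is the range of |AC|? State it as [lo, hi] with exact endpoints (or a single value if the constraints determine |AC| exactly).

|AB| ∈ {3}
|BC| ∈ {13}
|AC| ∈ [10, 16]

|AC| ∈ [10, 16]  (≈ [10.0000, 16.0000])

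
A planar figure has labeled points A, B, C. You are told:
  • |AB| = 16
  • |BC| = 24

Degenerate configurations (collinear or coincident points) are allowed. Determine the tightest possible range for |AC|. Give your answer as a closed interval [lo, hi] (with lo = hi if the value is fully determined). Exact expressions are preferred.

|AB| ∈ {16}
|BC| ∈ {24}
|AC| ∈ [8, 40]

|AC| ∈ [8, 40]  (≈ [8.0000, 40.0000])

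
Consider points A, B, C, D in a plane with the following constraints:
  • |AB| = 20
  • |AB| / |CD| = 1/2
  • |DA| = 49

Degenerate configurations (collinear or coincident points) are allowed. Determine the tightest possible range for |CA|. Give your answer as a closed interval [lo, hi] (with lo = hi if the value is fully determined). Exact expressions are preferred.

|CA| ∈ [9, 89]  (≈ [9.0000, 89.0000])

|AB| ∈ {20}
|AD| ∈ {49}
|CD| ∈ {40}
|BD| ∈ [29, 69]
|AC| ∈ [9, 89]
|BC| ∈ [0, 109]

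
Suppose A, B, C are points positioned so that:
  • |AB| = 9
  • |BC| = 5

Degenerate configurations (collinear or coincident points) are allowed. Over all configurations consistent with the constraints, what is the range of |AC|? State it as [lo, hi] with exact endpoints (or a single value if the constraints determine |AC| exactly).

|AC| ∈ [4, 14]  (≈ [4.0000, 14.0000])

|AB| ∈ {9}
|BC| ∈ {5}
|AC| ∈ [4, 14]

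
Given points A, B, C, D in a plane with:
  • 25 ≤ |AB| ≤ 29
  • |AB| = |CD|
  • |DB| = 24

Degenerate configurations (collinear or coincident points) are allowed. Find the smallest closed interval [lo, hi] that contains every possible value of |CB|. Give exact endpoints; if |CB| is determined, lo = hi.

|CB| ∈ [1, 53]  (≈ [1.0000, 53.0000])

|AB| ∈ [25, 29]
|BD| ∈ {24}
|CD| ∈ [25, 29]
|AD| ∈ [1, 53]
|BC| ∈ [1, 53]
|AC| ∈ [0, 82]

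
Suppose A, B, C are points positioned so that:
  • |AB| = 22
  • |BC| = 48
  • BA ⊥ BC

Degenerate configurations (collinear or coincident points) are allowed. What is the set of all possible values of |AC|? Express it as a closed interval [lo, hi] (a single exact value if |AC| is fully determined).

|AB| ∈ {22}
|BC| ∈ {48}
|AC| ∈ {2·√(697)}

|AC| = 2·√(697)  (≈ 52.8015)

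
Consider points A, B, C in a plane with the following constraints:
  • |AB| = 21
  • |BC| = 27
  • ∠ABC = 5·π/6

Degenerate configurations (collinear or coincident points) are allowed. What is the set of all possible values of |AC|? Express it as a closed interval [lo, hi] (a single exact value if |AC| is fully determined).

|AC| = 3·√(63·√(3) + 130)  (≈ 46.3904)

|AB| ∈ {21}
|BC| ∈ {27}
|AC| ∈ {3·√(63·√(3) + 130)}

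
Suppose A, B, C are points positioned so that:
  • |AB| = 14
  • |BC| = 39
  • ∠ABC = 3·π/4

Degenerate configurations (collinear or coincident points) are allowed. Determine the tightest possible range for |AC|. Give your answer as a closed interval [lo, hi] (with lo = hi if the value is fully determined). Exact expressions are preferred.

|AB| ∈ {14}
|BC| ∈ {39}
|AC| ∈ {√(546·√(2) + 1717)}

|AC| = √(546·√(2) + 1717)  (≈ 49.8915)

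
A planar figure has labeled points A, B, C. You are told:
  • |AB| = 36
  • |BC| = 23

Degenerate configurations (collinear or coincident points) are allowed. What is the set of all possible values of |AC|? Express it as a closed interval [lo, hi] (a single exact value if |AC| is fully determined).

|AB| ∈ {36}
|BC| ∈ {23}
|AC| ∈ [13, 59]

|AC| ∈ [13, 59]  (≈ [13.0000, 59.0000])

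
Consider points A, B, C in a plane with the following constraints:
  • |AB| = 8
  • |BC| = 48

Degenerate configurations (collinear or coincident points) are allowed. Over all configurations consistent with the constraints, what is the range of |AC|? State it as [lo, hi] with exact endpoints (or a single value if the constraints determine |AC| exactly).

|AB| ∈ {8}
|BC| ∈ {48}
|AC| ∈ [40, 56]

|AC| ∈ [40, 56]  (≈ [40.0000, 56.0000])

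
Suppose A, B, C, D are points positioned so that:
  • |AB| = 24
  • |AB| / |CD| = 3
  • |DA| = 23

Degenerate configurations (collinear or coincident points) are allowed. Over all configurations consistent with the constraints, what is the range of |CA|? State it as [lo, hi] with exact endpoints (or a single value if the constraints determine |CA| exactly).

|AB| ∈ {24}
|AD| ∈ {23}
|CD| ∈ {8}
|BD| ∈ [1, 47]
|AC| ∈ [15, 31]
|BC| ∈ [0, 55]

|CA| ∈ [15, 31]  (≈ [15.0000, 31.0000])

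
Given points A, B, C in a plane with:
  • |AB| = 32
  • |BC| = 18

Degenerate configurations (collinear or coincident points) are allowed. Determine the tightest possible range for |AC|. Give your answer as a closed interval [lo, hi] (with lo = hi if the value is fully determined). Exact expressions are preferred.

|AC| ∈ [14, 50]  (≈ [14.0000, 50.0000])

|AB| ∈ {32}
|BC| ∈ {18}
|AC| ∈ [14, 50]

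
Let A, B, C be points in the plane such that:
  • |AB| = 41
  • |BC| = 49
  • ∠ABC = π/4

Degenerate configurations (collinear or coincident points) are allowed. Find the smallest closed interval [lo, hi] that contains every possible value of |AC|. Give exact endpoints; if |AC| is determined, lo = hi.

|AB| ∈ {41}
|BC| ∈ {49}
|AC| ∈ {√(4082 - 2009·√(2))}

|AC| = √(4082 - 2009·√(2))  (≈ 35.2256)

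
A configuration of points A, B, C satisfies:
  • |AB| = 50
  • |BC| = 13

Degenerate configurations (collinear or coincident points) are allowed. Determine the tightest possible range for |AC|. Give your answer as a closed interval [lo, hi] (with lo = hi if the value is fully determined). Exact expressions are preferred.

|AC| ∈ [37, 63]  (≈ [37.0000, 63.0000])

|AB| ∈ {50}
|BC| ∈ {13}
|AC| ∈ [37, 63]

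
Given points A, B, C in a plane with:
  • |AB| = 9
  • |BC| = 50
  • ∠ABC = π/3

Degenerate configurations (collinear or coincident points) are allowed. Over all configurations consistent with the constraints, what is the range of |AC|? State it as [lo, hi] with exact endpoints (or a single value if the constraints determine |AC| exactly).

|AC| = √(2131)  (≈ 46.1628)

|AB| ∈ {9}
|BC| ∈ {50}
|AC| ∈ {√(2131)}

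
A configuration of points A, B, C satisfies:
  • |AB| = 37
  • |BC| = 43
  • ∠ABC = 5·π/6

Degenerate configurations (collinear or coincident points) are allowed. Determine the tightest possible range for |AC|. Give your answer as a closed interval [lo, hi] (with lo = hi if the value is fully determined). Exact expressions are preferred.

|AB| ∈ {37}
|BC| ∈ {43}
|AC| ∈ {√(1591·√(3) + 3218)}

|AC| = √(1591·√(3) + 3218)  (≈ 77.2897)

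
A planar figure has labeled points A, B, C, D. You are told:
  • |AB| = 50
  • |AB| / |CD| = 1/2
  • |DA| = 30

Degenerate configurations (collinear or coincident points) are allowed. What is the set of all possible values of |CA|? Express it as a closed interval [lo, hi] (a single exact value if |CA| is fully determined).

|CA| ∈ [70, 130]  (≈ [70.0000, 130.0000])

|AB| ∈ {50}
|AD| ∈ {30}
|CD| ∈ {100}
|BD| ∈ [20, 80]
|AC| ∈ [70, 130]
|BC| ∈ [20, 180]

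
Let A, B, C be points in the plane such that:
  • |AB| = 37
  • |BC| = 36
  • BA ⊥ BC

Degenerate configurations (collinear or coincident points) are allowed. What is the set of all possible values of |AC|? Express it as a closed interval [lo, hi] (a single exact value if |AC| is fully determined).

|AB| ∈ {37}
|BC| ∈ {36}
|AC| ∈ {√(2665)}

|AC| = √(2665)  (≈ 51.6236)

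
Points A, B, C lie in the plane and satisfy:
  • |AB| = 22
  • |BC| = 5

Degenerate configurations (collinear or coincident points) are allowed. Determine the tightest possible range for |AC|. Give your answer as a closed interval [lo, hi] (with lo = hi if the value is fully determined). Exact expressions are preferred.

|AB| ∈ {22}
|BC| ∈ {5}
|AC| ∈ [17, 27]

|AC| ∈ [17, 27]  (≈ [17.0000, 27.0000])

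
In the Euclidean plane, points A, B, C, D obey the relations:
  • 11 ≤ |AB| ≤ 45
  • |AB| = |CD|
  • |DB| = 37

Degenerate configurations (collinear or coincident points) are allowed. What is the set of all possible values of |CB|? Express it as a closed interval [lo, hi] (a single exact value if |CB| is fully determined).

|CB| ∈ [0, 82]  (≈ [0.0000, 82.0000])

|AB| ∈ [11, 45]
|BD| ∈ {37}
|CD| ∈ [11, 45]
|AD| ∈ [0, 82]
|BC| ∈ [0, 82]
|AC| ∈ [0, 127]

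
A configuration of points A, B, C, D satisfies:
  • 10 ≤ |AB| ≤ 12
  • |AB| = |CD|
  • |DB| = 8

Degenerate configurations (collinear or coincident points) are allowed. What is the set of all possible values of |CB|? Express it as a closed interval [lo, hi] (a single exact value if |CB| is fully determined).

|AB| ∈ [10, 12]
|BD| ∈ {8}
|CD| ∈ [10, 12]
|AD| ∈ [2, 20]
|BC| ∈ [2, 20]
|AC| ∈ [0, 32]

|CB| ∈ [2, 20]  (≈ [2.0000, 20.0000])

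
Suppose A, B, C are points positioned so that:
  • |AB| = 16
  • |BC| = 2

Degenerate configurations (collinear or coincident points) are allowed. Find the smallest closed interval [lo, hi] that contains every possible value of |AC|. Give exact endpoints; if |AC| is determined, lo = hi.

|AB| ∈ {16}
|BC| ∈ {2}
|AC| ∈ [14, 18]

|AC| ∈ [14, 18]  (≈ [14.0000, 18.0000])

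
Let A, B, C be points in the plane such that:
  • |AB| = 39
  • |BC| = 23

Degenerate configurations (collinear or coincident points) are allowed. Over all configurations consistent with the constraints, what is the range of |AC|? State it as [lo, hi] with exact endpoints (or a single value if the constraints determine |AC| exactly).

|AC| ∈ [16, 62]  (≈ [16.0000, 62.0000])

|AB| ∈ {39}
|BC| ∈ {23}
|AC| ∈ [16, 62]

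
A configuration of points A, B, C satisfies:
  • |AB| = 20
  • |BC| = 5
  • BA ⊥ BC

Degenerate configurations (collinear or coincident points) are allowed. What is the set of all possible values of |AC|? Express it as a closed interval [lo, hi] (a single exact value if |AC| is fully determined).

|AC| = 5·√(17)  (≈ 20.6155)

|AB| ∈ {20}
|BC| ∈ {5}
|AC| ∈ {5·√(17)}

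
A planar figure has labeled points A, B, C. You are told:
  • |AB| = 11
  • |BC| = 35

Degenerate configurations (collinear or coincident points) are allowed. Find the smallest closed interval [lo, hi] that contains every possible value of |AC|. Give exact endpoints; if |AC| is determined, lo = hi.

|AB| ∈ {11}
|BC| ∈ {35}
|AC| ∈ [24, 46]

|AC| ∈ [24, 46]  (≈ [24.0000, 46.0000])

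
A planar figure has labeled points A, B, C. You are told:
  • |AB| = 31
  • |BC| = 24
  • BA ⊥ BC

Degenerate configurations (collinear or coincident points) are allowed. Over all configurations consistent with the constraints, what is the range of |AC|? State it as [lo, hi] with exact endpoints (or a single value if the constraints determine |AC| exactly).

|AB| ∈ {31}
|BC| ∈ {24}
|AC| ∈ {√(1537)}

|AC| = √(1537)  (≈ 39.2046)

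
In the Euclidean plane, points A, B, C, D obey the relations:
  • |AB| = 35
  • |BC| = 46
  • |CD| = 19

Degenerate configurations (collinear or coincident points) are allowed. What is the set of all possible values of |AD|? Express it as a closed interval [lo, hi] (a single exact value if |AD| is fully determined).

|AB| ∈ {35}
|BC| ∈ {46}
|CD| ∈ {19}
|AC| ∈ [11, 81]
|BD| ∈ [27, 65]
|AD| ∈ [0, 100]

|AD| ∈ [0, 100]  (≈ [0.0000, 100.0000])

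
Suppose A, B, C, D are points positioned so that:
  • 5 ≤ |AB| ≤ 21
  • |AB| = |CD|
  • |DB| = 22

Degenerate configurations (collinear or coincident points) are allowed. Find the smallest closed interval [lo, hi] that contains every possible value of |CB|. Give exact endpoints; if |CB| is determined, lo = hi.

|CB| ∈ [1, 43]  (≈ [1.0000, 43.0000])

|AB| ∈ [5, 21]
|BD| ∈ {22}
|CD| ∈ [5, 21]
|AD| ∈ [1, 43]
|BC| ∈ [1, 43]
|AC| ∈ [0, 64]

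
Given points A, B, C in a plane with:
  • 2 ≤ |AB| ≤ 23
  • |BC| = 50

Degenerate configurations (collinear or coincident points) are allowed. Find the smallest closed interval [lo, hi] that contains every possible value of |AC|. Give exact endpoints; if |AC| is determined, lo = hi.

|AB| ∈ [2, 23]
|BC| ∈ {50}
|AC| ∈ [27, 73]

|AC| ∈ [27, 73]  (≈ [27.0000, 73.0000])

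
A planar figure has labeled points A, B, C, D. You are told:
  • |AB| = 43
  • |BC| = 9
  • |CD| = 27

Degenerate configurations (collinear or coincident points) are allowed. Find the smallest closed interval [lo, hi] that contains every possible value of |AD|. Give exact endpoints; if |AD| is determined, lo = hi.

|AD| ∈ [7, 79]  (≈ [7.0000, 79.0000])

|AB| ∈ {43}
|BC| ∈ {9}
|CD| ∈ {27}
|AC| ∈ [34, 52]
|BD| ∈ [18, 36]
|AD| ∈ [7, 79]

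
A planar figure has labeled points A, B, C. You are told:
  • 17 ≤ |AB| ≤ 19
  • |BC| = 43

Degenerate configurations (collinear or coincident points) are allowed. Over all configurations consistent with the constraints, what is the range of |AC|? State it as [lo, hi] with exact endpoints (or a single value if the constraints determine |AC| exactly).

|AB| ∈ [17, 19]
|BC| ∈ {43}
|AC| ∈ [24, 62]

|AC| ∈ [24, 62]  (≈ [24.0000, 62.0000])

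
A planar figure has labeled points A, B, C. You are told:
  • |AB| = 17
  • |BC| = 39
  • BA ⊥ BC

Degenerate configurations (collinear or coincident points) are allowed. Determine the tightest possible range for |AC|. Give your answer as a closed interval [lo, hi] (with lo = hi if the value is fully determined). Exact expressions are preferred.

|AB| ∈ {17}
|BC| ∈ {39}
|AC| ∈ {√(1810)}

|AC| = √(1810)  (≈ 42.5441)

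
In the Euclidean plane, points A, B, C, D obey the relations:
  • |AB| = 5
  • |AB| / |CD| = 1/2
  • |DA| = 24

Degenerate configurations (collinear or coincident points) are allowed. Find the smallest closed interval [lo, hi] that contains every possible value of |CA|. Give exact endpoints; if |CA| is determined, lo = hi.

|AB| ∈ {5}
|AD| ∈ {24}
|CD| ∈ {10}
|BD| ∈ [19, 29]
|AC| ∈ [14, 34]
|BC| ∈ [9, 39]

|CA| ∈ [14, 34]  (≈ [14.0000, 34.0000])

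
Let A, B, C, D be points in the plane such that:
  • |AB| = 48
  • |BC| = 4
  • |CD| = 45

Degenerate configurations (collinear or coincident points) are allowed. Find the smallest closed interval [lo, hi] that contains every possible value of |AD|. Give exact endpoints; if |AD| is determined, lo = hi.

|AB| ∈ {48}
|BC| ∈ {4}
|CD| ∈ {45}
|AC| ∈ [44, 52]
|BD| ∈ [41, 49]
|AD| ∈ [0, 97]

|AD| ∈ [0, 97]  (≈ [0.0000, 97.0000])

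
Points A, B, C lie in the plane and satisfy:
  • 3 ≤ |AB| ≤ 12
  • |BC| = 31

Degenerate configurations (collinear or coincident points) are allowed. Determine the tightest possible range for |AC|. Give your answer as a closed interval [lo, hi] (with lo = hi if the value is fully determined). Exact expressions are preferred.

|AB| ∈ [3, 12]
|BC| ∈ {31}
|AC| ∈ [19, 43]

|AC| ∈ [19, 43]  (≈ [19.0000, 43.0000])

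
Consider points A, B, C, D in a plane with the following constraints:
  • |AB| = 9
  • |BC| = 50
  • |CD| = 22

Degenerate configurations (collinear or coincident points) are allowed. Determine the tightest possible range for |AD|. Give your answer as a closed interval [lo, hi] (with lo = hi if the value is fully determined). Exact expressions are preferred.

|AD| ∈ [19, 81]  (≈ [19.0000, 81.0000])

|AB| ∈ {9}
|BC| ∈ {50}
|CD| ∈ {22}
|AC| ∈ [41, 59]
|BD| ∈ [28, 72]
|AD| ∈ [19, 81]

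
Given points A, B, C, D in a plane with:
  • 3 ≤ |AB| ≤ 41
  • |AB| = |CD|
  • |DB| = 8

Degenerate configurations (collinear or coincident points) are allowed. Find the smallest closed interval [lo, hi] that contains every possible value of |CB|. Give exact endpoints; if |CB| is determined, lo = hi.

|AB| ∈ [3, 41]
|BD| ∈ {8}
|CD| ∈ [3, 41]
|AD| ∈ [0, 49]
|BC| ∈ [0, 49]
|AC| ∈ [0, 90]

|CB| ∈ [0, 49]  (≈ [0.0000, 49.0000])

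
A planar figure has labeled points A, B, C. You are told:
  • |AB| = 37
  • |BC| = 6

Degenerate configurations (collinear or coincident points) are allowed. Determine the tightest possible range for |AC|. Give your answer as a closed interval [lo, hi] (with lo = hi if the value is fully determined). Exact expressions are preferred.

|AC| ∈ [31, 43]  (≈ [31.0000, 43.0000])

|AB| ∈ {37}
|BC| ∈ {6}
|AC| ∈ [31, 43]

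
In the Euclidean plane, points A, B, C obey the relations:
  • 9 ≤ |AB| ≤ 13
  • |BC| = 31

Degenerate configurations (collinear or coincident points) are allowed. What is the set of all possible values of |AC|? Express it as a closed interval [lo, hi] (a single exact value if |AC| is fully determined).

|AC| ∈ [18, 44]  (≈ [18.0000, 44.0000])

|AB| ∈ [9, 13]
|BC| ∈ {31}
|AC| ∈ [18, 44]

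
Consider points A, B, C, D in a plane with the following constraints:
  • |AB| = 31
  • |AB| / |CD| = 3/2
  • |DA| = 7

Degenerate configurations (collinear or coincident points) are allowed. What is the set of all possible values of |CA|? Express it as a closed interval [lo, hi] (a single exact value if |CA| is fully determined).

|CA| ∈ [41/3, 83/3]  (≈ [13.6667, 27.6667])

|AB| ∈ {31}
|AD| ∈ {7}
|CD| ∈ {62/3}
|BD| ∈ [24, 38]
|AC| ∈ [41/3, 83/3]
|BC| ∈ [10/3, 176/3]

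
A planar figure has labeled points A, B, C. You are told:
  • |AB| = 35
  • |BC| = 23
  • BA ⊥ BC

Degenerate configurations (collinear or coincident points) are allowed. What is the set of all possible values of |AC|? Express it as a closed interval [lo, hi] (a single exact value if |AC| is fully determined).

|AC| = √(1754)  (≈ 41.8808)

|AB| ∈ {35}
|BC| ∈ {23}
|AC| ∈ {√(1754)}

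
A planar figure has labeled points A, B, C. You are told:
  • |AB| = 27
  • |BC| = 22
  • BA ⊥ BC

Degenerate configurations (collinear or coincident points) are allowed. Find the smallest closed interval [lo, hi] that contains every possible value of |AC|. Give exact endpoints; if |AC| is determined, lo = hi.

|AB| ∈ {27}
|BC| ∈ {22}
|AC| ∈ {√(1213)}

|AC| = √(1213)  (≈ 34.8281)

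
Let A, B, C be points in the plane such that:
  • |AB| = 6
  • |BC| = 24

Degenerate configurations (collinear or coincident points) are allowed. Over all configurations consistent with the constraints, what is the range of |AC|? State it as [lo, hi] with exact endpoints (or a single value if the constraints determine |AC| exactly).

|AB| ∈ {6}
|BC| ∈ {24}
|AC| ∈ [18, 30]

|AC| ∈ [18, 30]  (≈ [18.0000, 30.0000])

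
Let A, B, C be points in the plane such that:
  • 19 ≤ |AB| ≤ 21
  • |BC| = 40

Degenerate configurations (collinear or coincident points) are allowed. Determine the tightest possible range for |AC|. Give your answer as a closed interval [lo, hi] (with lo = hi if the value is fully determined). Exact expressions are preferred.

|AC| ∈ [19, 61]  (≈ [19.0000, 61.0000])

|AB| ∈ [19, 21]
|BC| ∈ {40}
|AC| ∈ [19, 61]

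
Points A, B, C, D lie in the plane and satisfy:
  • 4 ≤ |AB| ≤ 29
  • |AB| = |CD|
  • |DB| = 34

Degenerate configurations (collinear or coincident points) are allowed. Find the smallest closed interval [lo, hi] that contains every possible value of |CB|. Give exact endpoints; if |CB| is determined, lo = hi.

|CB| ∈ [5, 63]  (≈ [5.0000, 63.0000])

|AB| ∈ [4, 29]
|BD| ∈ {34}
|CD| ∈ [4, 29]
|AD| ∈ [5, 63]
|BC| ∈ [5, 63]
|AC| ∈ [0, 92]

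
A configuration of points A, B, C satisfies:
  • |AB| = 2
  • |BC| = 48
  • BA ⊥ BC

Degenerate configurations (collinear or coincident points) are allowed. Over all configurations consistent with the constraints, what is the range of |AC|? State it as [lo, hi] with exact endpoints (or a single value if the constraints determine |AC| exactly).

|AC| = 2·√(577)  (≈ 48.0416)

|AB| ∈ {2}
|BC| ∈ {48}
|AC| ∈ {2·√(577)}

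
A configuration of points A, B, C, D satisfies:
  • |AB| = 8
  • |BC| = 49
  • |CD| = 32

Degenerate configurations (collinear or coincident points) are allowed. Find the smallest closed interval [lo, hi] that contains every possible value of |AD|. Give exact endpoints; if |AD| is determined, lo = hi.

|AD| ∈ [9, 89]  (≈ [9.0000, 89.0000])

|AB| ∈ {8}
|BC| ∈ {49}
|CD| ∈ {32}
|AC| ∈ [41, 57]
|BD| ∈ [17, 81]
|AD| ∈ [9, 89]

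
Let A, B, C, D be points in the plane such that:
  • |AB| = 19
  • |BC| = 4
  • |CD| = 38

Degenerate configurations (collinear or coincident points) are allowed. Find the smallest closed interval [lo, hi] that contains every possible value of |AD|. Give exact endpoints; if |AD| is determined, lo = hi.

|AB| ∈ {19}
|BC| ∈ {4}
|CD| ∈ {38}
|AC| ∈ [15, 23]
|BD| ∈ [34, 42]
|AD| ∈ [15, 61]

|AD| ∈ [15, 61]  (≈ [15.0000, 61.0000])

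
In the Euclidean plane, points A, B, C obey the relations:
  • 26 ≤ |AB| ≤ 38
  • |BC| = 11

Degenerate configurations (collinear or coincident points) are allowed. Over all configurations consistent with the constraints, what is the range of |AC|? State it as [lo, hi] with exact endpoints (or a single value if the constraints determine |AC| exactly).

|AB| ∈ [26, 38]
|BC| ∈ {11}
|AC| ∈ [15, 49]

|AC| ∈ [15, 49]  (≈ [15.0000, 49.0000])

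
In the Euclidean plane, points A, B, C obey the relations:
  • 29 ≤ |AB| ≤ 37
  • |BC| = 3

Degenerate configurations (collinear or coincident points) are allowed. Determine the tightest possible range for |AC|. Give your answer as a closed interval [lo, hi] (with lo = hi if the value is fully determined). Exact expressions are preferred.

|AB| ∈ [29, 37]
|BC| ∈ {3}
|AC| ∈ [26, 40]

|AC| ∈ [26, 40]  (≈ [26.0000, 40.0000])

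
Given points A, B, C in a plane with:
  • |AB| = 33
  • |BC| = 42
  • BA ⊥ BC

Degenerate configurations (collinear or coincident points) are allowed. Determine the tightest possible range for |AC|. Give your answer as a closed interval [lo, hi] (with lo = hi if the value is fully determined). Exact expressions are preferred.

|AB| ∈ {33}
|BC| ∈ {42}
|AC| ∈ {3·√(317)}

|AC| = 3·√(317)  (≈ 53.4135)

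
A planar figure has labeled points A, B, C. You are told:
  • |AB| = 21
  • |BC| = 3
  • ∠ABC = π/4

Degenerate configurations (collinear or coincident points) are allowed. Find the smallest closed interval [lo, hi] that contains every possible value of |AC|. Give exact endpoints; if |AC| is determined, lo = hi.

|AC| = 3·√(50 - 7·√(2))  (≈ 18.9975)

|AB| ∈ {21}
|BC| ∈ {3}
|AC| ∈ {3·√(50 - 7·√(2))}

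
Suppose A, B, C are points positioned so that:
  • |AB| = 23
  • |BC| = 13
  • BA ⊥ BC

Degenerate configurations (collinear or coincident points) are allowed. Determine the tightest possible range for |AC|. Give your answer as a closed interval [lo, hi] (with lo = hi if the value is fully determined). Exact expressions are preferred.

|AB| ∈ {23}
|BC| ∈ {13}
|AC| ∈ {√(698)}

|AC| = √(698)  (≈ 26.4197)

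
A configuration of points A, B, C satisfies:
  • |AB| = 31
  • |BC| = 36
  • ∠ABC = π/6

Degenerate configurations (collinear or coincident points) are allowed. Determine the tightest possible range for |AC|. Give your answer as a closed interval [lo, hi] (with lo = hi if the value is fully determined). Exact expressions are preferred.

|AB| ∈ {31}
|BC| ∈ {36}
|AC| ∈ {√(2257 - 1116·√(3))}

|AC| = √(2257 - 1116·√(3))  (≈ 18.0009)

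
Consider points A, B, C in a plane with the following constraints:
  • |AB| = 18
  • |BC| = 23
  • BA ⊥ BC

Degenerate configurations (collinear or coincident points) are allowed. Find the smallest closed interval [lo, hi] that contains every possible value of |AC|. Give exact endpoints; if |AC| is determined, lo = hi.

|AC| = √(853)  (≈ 29.2062)

|AB| ∈ {18}
|BC| ∈ {23}
|AC| ∈ {√(853)}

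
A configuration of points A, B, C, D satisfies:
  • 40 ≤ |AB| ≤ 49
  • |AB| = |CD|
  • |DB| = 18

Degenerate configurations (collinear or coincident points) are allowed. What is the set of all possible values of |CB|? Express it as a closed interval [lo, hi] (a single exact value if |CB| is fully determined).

|AB| ∈ [40, 49]
|BD| ∈ {18}
|CD| ∈ [40, 49]
|AD| ∈ [22, 67]
|BC| ∈ [22, 67]
|AC| ∈ [0, 116]

|CB| ∈ [22, 67]  (≈ [22.0000, 67.0000])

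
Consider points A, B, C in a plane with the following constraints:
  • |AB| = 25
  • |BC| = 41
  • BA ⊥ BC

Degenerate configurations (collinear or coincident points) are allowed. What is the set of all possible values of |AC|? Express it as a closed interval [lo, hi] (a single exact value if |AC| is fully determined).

|AC| = √(2306)  (≈ 48.0208)

|AB| ∈ {25}
|BC| ∈ {41}
|AC| ∈ {√(2306)}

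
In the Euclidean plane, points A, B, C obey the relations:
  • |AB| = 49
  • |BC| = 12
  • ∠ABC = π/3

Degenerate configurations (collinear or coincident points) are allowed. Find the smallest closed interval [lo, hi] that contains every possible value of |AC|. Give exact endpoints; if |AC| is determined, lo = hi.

|AB| ∈ {49}
|BC| ∈ {12}
|AC| ∈ {√(1957)}

|AC| = √(1957)  (≈ 44.2380)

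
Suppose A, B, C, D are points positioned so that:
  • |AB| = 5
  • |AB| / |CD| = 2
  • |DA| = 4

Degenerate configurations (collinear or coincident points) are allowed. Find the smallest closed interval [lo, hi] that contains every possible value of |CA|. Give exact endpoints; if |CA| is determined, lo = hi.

|AB| ∈ {5}
|AD| ∈ {4}
|CD| ∈ {5/2}
|BD| ∈ [1, 9]
|AC| ∈ [3/2, 13/2]
|BC| ∈ [0, 23/2]

|CA| ∈ [3/2, 13/2]  (≈ [1.5000, 6.5000])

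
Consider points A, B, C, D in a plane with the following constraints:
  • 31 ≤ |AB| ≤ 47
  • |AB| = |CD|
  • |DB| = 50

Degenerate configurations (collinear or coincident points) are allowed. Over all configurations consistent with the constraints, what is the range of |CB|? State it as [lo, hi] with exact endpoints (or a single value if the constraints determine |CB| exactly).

|AB| ∈ [31, 47]
|BD| ∈ {50}
|CD| ∈ [31, 47]
|AD| ∈ [3, 97]
|BC| ∈ [3, 97]
|AC| ∈ [0, 144]

|CB| ∈ [3, 97]  (≈ [3.0000, 97.0000])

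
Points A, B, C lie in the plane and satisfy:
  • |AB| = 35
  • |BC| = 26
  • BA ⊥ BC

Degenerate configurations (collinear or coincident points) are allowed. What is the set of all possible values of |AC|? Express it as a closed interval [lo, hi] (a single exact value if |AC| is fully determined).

|AC| = √(1901)  (≈ 43.6005)

|AB| ∈ {35}
|BC| ∈ {26}
|AC| ∈ {√(1901)}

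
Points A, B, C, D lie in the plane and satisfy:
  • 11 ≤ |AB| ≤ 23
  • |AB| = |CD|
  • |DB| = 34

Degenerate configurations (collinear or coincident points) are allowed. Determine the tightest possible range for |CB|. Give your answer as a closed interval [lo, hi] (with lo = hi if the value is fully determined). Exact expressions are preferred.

|AB| ∈ [11, 23]
|BD| ∈ {34}
|CD| ∈ [11, 23]
|AD| ∈ [11, 57]
|BC| ∈ [11, 57]
|AC| ∈ [0, 80]

|CB| ∈ [11, 57]  (≈ [11.0000, 57.0000])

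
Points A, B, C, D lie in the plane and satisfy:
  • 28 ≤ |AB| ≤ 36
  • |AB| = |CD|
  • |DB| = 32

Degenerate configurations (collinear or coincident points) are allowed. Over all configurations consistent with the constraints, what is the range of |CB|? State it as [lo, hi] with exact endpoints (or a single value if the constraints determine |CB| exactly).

|CB| ∈ [0, 68]  (≈ [0.0000, 68.0000])

|AB| ∈ [28, 36]
|BD| ∈ {32}
|CD| ∈ [28, 36]
|AD| ∈ [0, 68]
|BC| ∈ [0, 68]
|AC| ∈ [0, 104]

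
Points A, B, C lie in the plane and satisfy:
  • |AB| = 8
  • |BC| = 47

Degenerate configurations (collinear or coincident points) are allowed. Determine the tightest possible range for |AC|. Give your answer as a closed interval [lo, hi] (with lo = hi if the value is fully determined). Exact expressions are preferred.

|AC| ∈ [39, 55]  (≈ [39.0000, 55.0000])

|AB| ∈ {8}
|BC| ∈ {47}
|AC| ∈ [39, 55]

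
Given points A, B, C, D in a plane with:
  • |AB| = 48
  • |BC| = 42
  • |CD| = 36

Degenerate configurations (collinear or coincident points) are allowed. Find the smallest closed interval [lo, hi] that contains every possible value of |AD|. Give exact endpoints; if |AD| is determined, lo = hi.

|AB| ∈ {48}
|BC| ∈ {42}
|CD| ∈ {36}
|AC| ∈ [6, 90]
|BD| ∈ [6, 78]
|AD| ∈ [0, 126]

|AD| ∈ [0, 126]  (≈ [0.0000, 126.0000])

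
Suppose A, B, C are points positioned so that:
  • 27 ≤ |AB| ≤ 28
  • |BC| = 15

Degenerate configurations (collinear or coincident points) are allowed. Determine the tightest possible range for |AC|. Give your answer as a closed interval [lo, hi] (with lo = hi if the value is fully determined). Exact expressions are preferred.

|AC| ∈ [12, 43]  (≈ [12.0000, 43.0000])

|AB| ∈ [27, 28]
|BC| ∈ {15}
|AC| ∈ [12, 43]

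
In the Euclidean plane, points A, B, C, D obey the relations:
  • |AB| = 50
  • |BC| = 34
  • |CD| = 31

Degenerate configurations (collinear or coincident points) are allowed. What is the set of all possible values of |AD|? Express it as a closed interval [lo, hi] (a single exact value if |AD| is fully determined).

|AD| ∈ [0, 115]  (≈ [0.0000, 115.0000])

|AB| ∈ {50}
|BC| ∈ {34}
|CD| ∈ {31}
|AC| ∈ [16, 84]
|BD| ∈ [3, 65]
|AD| ∈ [0, 115]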